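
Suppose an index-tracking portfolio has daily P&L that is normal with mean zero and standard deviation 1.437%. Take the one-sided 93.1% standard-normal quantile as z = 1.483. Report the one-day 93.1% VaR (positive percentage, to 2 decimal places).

2.13%

VaR = z·σ = 1.483 × 1.437% = 2.131%.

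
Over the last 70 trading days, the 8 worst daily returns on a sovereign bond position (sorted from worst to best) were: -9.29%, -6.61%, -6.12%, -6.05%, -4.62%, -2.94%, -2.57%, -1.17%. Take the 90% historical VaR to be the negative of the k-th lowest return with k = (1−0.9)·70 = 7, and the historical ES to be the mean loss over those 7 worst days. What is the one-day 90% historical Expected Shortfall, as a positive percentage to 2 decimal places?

5.46%

The 7 worst returns sum to -38.20%.
ES = −(-38.20%) / 7 = 5.4571…% ≈ 5.46%.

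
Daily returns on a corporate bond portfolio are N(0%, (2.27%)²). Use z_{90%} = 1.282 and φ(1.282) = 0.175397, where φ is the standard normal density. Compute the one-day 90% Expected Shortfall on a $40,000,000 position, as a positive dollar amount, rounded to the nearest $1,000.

Tail multiplier: φ(z)/(1−α) = 0.175397 / 0.1 = 1.754.
ES = 2.27% × 1.754 = 3.982%.
On $40,000,000: 0.03982 × $40,000,000 = $1,592,800.

$1,593,000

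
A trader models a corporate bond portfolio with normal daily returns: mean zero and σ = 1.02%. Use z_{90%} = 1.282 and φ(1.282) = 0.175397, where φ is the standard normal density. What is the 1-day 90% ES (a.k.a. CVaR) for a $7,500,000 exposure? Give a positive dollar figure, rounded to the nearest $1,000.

$134,000

Tail multiplier: φ(z)/(1−α) = 0.175397 / 0.1 = 1.754.
ES = 1.02% × 1.754 = 1.789%.
On $7,500,000: 0.01789 × $7,500,000 = $134,175.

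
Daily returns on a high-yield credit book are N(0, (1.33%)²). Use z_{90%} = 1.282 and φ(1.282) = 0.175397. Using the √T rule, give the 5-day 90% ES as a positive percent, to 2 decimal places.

5.22%

σ_{5d} = 1.33% × √5 = 2.974%.
ES multiplier = φ(z)/(1−α) = 0.175397/0.1 = 1.754.
ES = 2.974% × 1.754 = 5.216%.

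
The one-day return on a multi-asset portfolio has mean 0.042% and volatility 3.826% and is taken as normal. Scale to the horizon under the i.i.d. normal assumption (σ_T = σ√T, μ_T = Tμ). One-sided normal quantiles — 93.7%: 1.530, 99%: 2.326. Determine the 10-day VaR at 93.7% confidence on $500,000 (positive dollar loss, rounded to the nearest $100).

σ_{10d} = 3.826% × √10 = 12.099%; μ_{10d} = 10 × 0.042% = 0.420%.
VaR = −(0.420%) + 1.530 × 12.099% = 18.091%.
On $500,000: 0.18091 × $500,000 = $90,455.

$90,500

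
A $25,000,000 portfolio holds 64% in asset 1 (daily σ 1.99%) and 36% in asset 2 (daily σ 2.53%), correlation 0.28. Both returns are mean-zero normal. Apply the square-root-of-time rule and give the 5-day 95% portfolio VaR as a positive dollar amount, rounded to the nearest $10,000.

σ_p = √(0.64²·1.99² + 0.36²·2.53² + 2·0.28·0.64·0.36·1.99·2.53) = 1.761%.
σ_{5d} = 1.761% × √5 = 3.938%.
z(95%) = 1.645.
VaR = 1.645 × 3.938% = 6.478%; on $25,000,000 that is $1,619,500.

$1,620,000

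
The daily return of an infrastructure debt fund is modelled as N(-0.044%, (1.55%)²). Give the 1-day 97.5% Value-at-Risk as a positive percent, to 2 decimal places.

At 97.5% one-sided, z = 1.960.
VaR = −μ + z·σ = −(-0.044%) + 1.960 × 1.55% = 3.082%.

3.08%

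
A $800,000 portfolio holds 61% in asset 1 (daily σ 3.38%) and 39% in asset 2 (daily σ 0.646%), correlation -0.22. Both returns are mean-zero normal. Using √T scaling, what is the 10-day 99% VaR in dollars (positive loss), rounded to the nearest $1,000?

$119,000

σ_p = √(0.61²·3.38² + 0.39²·0.646² + 2·-0.22·0.61·0.39·3.38·0.646) = 2.021%.
σ_{10d} = 2.021% × √10 = 6.391%.
z(99%) = 2.326.
VaR = 2.326 × 6.391% = 14.865%; on $800,000 that is $118,920.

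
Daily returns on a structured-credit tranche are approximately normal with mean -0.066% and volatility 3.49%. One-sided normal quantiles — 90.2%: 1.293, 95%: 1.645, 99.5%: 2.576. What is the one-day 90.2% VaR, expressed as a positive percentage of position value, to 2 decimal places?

VaR = −μ + z·σ = −(-0.066%) + 1.293 × 3.49% = 4.579%.

4.58%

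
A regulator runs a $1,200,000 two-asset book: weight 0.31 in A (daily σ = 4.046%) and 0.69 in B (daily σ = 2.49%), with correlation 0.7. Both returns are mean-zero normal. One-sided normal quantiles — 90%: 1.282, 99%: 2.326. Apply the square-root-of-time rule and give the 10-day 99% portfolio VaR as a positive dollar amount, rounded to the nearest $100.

$242,400

σ_p = √(0.31²·4.046² + 0.69²·2.49² + 2·0.7·0.31·0.69·4.046·2.49) = 2.746%.
σ_{10d} = 2.746% × √10 = 8.684%.
VaR = 2.326 × 8.684% = 20.199%; on $1,200,000 that is $242,388.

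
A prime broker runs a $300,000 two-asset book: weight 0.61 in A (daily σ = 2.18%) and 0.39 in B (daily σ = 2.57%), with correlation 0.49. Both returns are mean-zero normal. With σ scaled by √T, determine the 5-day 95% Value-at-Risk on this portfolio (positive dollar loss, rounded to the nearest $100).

$22,300

σ_p = √(0.61²·2.18² + 0.39²·2.57² + 2·0.49·0.61·0.39·2.18·2.57) = 2.020%.
σ_{5d} = 2.020% × √5 = 4.517%.
z(95%) = 1.645.
VaR = 1.645 × 4.517% = 7.430%; on $300,000 that is $22,290.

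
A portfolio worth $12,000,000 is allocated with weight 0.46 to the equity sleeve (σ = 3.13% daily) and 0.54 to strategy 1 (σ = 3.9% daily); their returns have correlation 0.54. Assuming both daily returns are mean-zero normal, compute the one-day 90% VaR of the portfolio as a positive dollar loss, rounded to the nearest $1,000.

σ_p² = 0.46²·3.13² + 0.54²·3.9² + 2·0.54·0.46·0.54·3.13·3.9 = 9.7831 (%²).
σ_p = √9.7831 = 3.128%.
At 90%, z = 1.282.
VaR = 1.282 × 3.128% = 4.010%; on $12,000,000 that is $481,200.

$481,000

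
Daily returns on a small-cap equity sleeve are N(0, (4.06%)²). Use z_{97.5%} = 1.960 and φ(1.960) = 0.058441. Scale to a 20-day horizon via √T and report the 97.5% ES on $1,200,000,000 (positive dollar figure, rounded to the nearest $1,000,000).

$509,000,000

σ_{20d} = 4.06% × √20 = 18.157%.
ES multiplier = φ(z)/(1−α) = 0.058441/0.025 = 2.338.
ES = 18.157% × 2.338 = 42.451%; on $1,200,000,000: $509,412,000.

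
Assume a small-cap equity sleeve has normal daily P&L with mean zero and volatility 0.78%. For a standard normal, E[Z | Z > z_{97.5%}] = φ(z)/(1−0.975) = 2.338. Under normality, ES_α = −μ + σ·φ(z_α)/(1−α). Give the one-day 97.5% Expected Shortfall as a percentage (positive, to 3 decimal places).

ES = 0.78% × 2.338 = 1.824%.

1.824%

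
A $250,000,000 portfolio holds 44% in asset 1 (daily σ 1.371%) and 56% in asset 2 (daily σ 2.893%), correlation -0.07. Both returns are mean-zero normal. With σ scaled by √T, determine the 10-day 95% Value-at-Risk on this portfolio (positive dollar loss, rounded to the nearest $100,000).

$22,000,000

σ_p = √(0.44²·1.371² + 0.56²·2.893² + 2·-0.07·0.44·0.56·1.371·2.893) = 1.689%.
σ_{10d} = 1.689% × √10 = 5.341%.
z(95%) = 1.645.
VaR = 1.645 × 5.341% = 8.786%; on $250,000,000 that is $21,965,000.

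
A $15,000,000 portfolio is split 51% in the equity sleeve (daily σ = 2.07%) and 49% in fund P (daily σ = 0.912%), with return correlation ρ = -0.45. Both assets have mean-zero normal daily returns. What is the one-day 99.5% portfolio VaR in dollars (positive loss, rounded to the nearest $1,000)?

σ_p² = 0.51²·2.07² + 0.49²·0.912² + 2·-0.45·0.51·0.49·2.07·0.912 = 0.8896 (%²).
σ_p = √0.8896 = 0.943%.
At 99.5%, z = 2.576.
VaR = 2.576 × 0.943% = 2.429%; on $15,000,000 that is $364,350.

$364,000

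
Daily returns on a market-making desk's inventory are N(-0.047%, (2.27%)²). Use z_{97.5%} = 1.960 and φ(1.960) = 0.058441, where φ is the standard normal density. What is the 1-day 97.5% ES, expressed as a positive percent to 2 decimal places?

Tail multiplier: φ(z)/(1−α) = 0.058441 / 0.025 = 2.338.
ES = −(-0.047%) + 2.27% × 2.338 = 5.354%.

5.35%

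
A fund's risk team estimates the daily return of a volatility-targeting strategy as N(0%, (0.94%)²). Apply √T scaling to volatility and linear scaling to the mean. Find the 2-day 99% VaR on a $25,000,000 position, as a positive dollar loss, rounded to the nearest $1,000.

$773,000

At 99%, z = 2.326.
σ_{2d} = 0.94% × √2 = 1.329%.
VaR = 2.326 × 1.329% = 3.091%.
On $25,000,000: 0.03091 × $25,000,000 = $772,750.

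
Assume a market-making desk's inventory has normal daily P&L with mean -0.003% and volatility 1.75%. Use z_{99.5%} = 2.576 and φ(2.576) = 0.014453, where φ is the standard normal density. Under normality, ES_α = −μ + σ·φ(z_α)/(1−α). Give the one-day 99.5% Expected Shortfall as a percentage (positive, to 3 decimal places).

5.062%

Tail multiplier: φ(z)/(1−α) = 0.014453 / 0.005 = 2.891.
ES = −(-0.003%) + 1.75% × 2.891 = 5.062%.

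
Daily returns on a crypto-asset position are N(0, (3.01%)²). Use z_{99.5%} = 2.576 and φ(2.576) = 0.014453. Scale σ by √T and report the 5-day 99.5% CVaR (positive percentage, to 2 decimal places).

σ_{5d} = 3.01% × √5 = 6.731%.
ES multiplier = φ(z)/(1−α) = 0.014453/0.005 = 2.891.
ES = 6.731% × 2.891 = 19.459%.

19.46%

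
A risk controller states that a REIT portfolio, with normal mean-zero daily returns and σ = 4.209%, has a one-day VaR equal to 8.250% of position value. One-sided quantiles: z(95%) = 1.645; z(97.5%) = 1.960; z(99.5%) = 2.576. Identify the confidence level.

97.5%

Implied z = VaR/σ = 8.250 / 4.209 = 1.960.
This matches z(97.5%) = 1.960.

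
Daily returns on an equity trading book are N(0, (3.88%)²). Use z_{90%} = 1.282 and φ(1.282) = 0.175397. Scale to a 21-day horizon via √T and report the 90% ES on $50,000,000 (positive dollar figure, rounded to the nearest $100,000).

$15,600,000

σ_{21d} = 3.88% × √21 = 17.780%.
ES multiplier = φ(z)/(1−α) = 0.175397/0.1 = 1.754.
ES = 17.780% × 1.754 = 31.186%; on $50,000,000: $15,593,000.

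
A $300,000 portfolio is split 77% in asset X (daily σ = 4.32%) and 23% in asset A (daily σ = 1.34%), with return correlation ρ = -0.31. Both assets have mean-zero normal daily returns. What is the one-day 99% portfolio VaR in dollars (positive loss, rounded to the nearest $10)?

$22,640

σ_p² = 0.77²·4.32² + 0.23²·1.34² + 2·-0.31·0.77·0.23·4.32·1.34 = 10.5243 (%²).
σ_p = √10.5243 = 3.244%.
At 99%, z = 2.326.
VaR = 2.326 × 3.244% = 7.546%; on $300,000 that is $22,638.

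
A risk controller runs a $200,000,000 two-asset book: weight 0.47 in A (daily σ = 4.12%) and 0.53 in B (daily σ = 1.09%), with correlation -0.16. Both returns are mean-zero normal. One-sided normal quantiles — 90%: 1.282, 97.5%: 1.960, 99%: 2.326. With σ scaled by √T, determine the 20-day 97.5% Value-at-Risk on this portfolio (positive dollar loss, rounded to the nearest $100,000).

σ_p = √(0.47²·4.12² + 0.53²·1.09² + 2·-0.16·0.47·0.53·4.12·1.09) = 1.930%.
σ_{20d} = 1.930% × √20 = 8.631%.
VaR = 1.960 × 8.631% = 16.917%; on $200,000,000 that is $33,834,000.

$33,800,000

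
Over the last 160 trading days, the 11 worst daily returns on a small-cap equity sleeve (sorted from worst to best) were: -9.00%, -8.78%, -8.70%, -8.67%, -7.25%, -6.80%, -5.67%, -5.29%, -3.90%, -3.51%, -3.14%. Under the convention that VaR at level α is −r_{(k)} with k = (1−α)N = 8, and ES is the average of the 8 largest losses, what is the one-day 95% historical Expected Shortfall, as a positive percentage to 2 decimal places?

The 8 worst returns sum to -60.16%.
ES = −(-60.16%) / 8 = 7.52%.

7.52%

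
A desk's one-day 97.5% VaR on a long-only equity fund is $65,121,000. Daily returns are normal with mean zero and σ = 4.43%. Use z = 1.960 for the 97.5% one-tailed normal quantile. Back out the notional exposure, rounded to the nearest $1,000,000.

$750,000,000

VaR as a fraction of value: z·σ = 1.960 × 4.43% = 8.6828%.
Position = $65,121,000 / 0.086828 = $750,000,000.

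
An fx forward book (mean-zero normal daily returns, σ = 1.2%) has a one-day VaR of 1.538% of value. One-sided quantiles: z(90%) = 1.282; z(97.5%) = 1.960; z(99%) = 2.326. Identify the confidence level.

Implied z = VaR/σ = 1.538 / 1.2 = 1.282.
This matches z(90%) = 1.282.

90%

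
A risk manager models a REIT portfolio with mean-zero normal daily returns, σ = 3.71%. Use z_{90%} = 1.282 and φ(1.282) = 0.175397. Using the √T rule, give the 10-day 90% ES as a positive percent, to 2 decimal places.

20.58%

σ_{10d} = 3.71% × √10 = 11.732%.
ES multiplier = φ(z)/(1−α) = 0.175397/0.1 = 1.754.
ES = 11.732% × 1.754 = 20.578%.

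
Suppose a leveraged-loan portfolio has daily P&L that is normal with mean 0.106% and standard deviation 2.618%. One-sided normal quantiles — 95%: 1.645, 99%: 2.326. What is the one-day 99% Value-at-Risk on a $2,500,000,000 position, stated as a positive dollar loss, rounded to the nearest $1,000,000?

$150,000,000

VaR = −μ + z·σ = −(0.106%) + 2.326 × 2.618% = 5.983%.
On $2,500,000,000: 0.05983 × $2,500,000,000 = $149,575,000.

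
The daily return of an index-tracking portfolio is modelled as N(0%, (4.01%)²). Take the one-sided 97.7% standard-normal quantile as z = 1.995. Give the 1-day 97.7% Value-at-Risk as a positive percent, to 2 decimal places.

8.00%

VaR = z·σ = 1.995 × 4.01% = 8.000%.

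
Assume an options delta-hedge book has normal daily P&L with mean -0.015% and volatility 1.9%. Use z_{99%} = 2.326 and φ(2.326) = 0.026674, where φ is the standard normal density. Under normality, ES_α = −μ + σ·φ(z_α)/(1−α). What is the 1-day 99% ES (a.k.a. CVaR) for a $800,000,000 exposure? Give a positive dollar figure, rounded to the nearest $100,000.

Tail multiplier: φ(z)/(1−α) = 0.026674 / 0.01 = 2.667.
ES = −(-0.015%) + 1.9% × 2.667 = 5.082%.
On $800,000,000: 0.05082 × $800,000,000 = $40,656,000.

$40,700,000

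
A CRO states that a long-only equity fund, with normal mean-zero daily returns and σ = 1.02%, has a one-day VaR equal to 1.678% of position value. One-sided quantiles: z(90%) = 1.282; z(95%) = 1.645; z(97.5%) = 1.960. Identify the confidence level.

Implied z = VaR/σ = 1.678 / 1.02 = 1.645.
This matches z(95%) = 1.645.

95%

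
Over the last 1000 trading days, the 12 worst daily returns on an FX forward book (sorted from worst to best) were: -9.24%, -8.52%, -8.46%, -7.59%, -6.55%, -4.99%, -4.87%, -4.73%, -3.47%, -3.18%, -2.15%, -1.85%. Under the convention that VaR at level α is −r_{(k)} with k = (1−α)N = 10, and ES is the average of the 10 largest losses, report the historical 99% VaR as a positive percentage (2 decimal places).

3.18%

k = 10; the 10th lowest return is -3.18%, so VaR = 3.18%.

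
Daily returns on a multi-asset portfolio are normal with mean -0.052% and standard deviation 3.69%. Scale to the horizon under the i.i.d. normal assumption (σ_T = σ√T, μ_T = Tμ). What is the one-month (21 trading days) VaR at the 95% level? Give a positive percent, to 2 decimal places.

28.91%

At 95%, z = 1.645.
σ_{21d} = 3.69% × √21 = 16.910%; μ_{21d} = 21 × -0.052% = -1.092%.
VaR = −(-1.092%) + 1.645 × 16.910% = 28.909%.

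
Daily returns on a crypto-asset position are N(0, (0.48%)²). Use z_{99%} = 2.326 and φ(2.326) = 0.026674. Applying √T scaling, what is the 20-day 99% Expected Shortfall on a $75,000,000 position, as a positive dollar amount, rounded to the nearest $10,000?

$4,290,000

σ_{20d} = 0.48% × √20 = 2.147%.
ES multiplier = φ(z)/(1−α) = 0.026674/0.01 = 2.667.
ES = 2.147% × 2.667 = 5.726%; on $75,000,000: $4,294,500.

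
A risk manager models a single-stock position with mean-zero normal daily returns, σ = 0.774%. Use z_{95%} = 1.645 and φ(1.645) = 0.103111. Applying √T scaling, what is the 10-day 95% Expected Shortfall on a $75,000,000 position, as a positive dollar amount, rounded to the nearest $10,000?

σ_{10d} = 0.774% × √10 = 2.448%.
ES multiplier = φ(z)/(1−α) = 0.103111/0.05 = 2.062.
ES = 2.448% × 2.062 = 5.048%; on $75,000,000: $3,786,000.

$3,790,000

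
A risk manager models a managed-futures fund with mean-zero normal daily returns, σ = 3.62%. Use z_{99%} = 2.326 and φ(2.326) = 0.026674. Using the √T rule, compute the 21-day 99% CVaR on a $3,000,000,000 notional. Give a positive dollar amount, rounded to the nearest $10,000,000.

σ_{21d} = 3.62% × √21 = 16.589%.
ES multiplier = φ(z)/(1−α) = 0.026674/0.01 = 2.667.
ES = 16.589% × 2.667 = 44.243%; on $3,000,000,000: $1,327,290,000.

$1,330,000,000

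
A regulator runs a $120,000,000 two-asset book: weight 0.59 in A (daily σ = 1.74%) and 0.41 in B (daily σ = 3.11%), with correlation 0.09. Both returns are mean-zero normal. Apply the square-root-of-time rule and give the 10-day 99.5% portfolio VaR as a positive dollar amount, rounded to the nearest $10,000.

σ_p = √(0.59²·1.74² + 0.41²·3.11² + 2·0.09·0.59·0.41·1.74·3.11) = 1.707%.
σ_{10d} = 1.707% × √10 = 5.398%.
z(99.5%) = 2.576.
VaR = 2.576 × 5.398% = 13.905%; on $120,000,000 that is $16,686,000.

$16,690,000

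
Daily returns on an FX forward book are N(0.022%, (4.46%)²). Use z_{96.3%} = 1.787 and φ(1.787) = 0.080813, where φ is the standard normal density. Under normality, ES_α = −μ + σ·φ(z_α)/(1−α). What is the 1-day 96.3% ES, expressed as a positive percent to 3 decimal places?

Tail multiplier: φ(z)/(1−α) = 0.080813 / 0.037 = 2.184.
ES = −(0.022%) + 4.46% × 2.184 = 9.719%.

9.719%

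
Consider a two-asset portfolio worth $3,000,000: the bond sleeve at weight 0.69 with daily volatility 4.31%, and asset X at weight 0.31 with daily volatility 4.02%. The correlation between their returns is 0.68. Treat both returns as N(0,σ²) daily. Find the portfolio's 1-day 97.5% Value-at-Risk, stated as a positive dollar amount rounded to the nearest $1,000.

$231,000

σ_p² = 0.69²·4.31² + 0.31²·4.02² + 2·0.68·0.69·0.31·4.31·4.02 = 15.4374 (%²).
σ_p = √15.4374 = 3.929%.
At 97.5%, z = 1.960.
VaR = 1.960 × 3.929% = 7.701%; on $3,000,000 that is $231,030.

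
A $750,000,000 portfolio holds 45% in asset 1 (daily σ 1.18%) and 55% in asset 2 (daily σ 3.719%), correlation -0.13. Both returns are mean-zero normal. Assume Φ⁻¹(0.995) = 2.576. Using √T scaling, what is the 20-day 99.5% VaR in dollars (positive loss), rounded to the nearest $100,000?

σ_p = √(0.45²·1.18² + 0.55²·3.719² + 2·-0.13·0.45·0.55·1.18·3.719) = 2.045%.
σ_{20d} = 2.045% × √20 = 9.146%.
VaR = 2.576 × 9.146% = 23.560%; on $750,000,000 that is $176,700,000.

$176,700,000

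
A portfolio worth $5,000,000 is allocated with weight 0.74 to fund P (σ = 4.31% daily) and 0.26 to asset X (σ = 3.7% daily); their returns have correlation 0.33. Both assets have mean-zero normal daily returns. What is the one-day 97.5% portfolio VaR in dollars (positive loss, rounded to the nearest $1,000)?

$355,000

σ_p² = 0.74²·4.31² + 0.26²·3.7² + 2·0.33·0.74·0.26·4.31·3.7 = 13.1227 (%²).
σ_p = √13.1227 = 3.623%.
At 97.5%, z = 1.960.
VaR = 1.960 × 3.623% = 7.101%; on $5,000,000 that is $355,050.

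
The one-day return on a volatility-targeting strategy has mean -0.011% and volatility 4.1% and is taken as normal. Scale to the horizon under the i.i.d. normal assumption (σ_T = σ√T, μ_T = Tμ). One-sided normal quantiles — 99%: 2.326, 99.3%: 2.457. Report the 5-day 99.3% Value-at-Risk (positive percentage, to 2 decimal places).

22.58%

σ_{5d} = 4.1% × √5 = 9.168%; μ_{5d} = 5 × -0.011% = -0.055%.
VaR = −(-0.055%) + 2.457 × 9.168% = 22.581%.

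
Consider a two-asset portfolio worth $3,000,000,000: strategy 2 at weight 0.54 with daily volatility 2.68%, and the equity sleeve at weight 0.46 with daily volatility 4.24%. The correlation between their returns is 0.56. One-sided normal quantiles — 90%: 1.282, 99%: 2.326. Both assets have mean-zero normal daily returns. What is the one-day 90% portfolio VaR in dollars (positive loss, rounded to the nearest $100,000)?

σ_p² = 0.54²·2.68² + 0.46²·4.24² + 2·0.56·0.54·0.46·2.68·4.24 = 9.0598 (%²).
σ_p = √9.0598 = 3.010%.
VaR = 1.282 × 3.010% = 3.859%; on $3,000,000,000 that is $115,770,000.

$115,800,000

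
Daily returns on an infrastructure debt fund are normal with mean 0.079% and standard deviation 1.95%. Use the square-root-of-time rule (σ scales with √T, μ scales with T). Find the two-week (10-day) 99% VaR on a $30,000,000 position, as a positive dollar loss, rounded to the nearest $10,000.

At 99%, z = 2.326.
σ_{10d} = 1.95% × √10 = 6.166%; μ_{10d} = 10 × 0.079% = 0.790%.
VaR = −(0.790%) + 2.326 × 6.166% = 13.552%.
On $30,000,000: 0.13552 × $30,000,000 = $4,065,600.

$4,070,000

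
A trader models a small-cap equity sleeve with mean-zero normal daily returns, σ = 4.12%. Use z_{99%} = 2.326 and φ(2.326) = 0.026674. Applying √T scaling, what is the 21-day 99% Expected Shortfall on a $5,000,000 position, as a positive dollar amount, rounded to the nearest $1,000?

σ_{21d} = 4.12% × √21 = 18.880%.
ES multiplier = φ(z)/(1−α) = 0.026674/0.01 = 2.667.
ES = 18.880% × 2.667 = 50.353%; on $5,000,000: $2,517,650.

$2,518,000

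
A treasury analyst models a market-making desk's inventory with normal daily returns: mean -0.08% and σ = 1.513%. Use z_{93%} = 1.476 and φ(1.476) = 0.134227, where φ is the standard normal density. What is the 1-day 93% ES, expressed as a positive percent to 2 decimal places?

Tail multiplier: φ(z)/(1−α) = 0.134227 / 0.07 = 1.918.
ES = −(-0.08%) + 1.513% × 1.918 = 2.982%.

2.98%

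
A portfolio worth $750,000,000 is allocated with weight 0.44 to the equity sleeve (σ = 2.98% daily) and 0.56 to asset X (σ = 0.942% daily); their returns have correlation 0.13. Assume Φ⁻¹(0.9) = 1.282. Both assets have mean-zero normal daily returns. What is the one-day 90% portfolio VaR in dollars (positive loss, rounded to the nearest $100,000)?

$14,200,000

σ_p² = 0.44²·2.98² + 0.56²·0.942² + 2·0.13·0.44·0.56·2.98·0.942 = 2.1774 (%²).
σ_p = √2.1774 = 1.476%.
VaR = 1.282 × 1.476% = 1.892%; on $750,000,000 that is $14,190,000.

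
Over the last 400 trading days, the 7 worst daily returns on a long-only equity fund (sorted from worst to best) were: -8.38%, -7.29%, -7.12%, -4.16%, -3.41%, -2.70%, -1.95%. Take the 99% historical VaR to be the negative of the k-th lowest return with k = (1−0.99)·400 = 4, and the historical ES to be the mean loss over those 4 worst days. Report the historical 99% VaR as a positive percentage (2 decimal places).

4.16%

k = 4; the 4th lowest return is -4.16%, so VaR = 4.16%.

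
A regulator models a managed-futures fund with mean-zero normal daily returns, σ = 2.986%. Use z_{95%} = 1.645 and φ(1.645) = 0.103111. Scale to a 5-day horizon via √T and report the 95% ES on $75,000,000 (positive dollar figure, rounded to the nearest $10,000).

$10,330,000

σ_{5d} = 2.986% × √5 = 6.677%.
ES multiplier = φ(z)/(1−α) = 0.103111/0.05 = 2.062.
ES = 6.677% × 2.062 = 13.768%; on $75,000,000: $10,326,000.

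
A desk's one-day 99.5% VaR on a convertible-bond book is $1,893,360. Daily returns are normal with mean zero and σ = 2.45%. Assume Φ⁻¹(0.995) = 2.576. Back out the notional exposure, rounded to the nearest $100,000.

VaR as a fraction of value: z·σ = 2.576 × 2.45% = 6.3112%.
Position = $1,893,360 / 0.063112 = $30,000,000.

$30,000,000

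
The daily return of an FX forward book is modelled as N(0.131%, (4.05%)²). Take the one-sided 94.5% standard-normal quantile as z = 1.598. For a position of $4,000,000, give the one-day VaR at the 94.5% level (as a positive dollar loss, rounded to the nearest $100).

$253,600

VaR = −μ + z·σ = −(0.131%) + 1.598 × 4.05% = 6.341%.
On $4,000,000: 0.06341 × $4,000,000 = $253,640.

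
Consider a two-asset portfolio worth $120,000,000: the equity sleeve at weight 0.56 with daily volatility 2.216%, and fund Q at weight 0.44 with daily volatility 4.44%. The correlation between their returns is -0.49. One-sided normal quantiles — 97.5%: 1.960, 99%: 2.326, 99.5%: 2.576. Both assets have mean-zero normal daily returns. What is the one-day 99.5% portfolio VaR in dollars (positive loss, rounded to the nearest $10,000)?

σ_p² = 0.56²·2.216² + 0.44²·4.44² + 2·-0.49·0.56·0.44·2.216·4.44 = 2.9807 (%²).
σ_p = √2.9807 = 1.726%.
VaR = 2.576 × 1.726% = 4.446%; on $120,000,000 that is $5,335,200.

$5,340,000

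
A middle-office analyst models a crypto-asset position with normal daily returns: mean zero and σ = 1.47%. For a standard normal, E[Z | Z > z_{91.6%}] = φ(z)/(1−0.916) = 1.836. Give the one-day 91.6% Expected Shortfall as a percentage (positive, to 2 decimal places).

2.70%

ES = 1.47% × 1.836 = 2.699%.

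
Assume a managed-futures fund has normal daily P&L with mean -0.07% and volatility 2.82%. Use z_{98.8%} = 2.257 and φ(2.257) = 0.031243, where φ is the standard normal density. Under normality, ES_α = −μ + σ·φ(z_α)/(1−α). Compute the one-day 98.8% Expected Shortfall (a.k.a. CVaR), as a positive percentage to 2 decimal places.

7.41%

Tail multiplier: φ(z)/(1−α) = 0.031243 / 0.012 = 2.604.
ES = −(-0.07%) + 2.82% × 2.604 = 7.413%.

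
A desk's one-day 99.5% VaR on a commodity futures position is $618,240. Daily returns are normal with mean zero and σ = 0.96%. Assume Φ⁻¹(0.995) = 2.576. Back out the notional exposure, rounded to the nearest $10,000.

$25,000,000

VaR as a fraction of value: z·σ = 2.576 × 0.96% = 2.47296%.
Position = $618,240 / 0.0247296 = $25,000,000.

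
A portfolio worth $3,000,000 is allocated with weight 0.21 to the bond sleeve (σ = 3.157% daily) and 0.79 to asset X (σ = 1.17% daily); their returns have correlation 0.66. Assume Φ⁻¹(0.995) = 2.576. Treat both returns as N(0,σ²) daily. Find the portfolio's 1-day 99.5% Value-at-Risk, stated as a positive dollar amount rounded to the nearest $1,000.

$112,000

σ_p² = 0.21²·3.157² + 0.79²·1.17² + 2·0.66·0.21·0.79·3.157·1.17 = 2.1027 (%²).
σ_p = √2.1027 = 1.450%.
VaR = 2.576 × 1.450% = 3.735%; on $3,000,000 that is $112,050.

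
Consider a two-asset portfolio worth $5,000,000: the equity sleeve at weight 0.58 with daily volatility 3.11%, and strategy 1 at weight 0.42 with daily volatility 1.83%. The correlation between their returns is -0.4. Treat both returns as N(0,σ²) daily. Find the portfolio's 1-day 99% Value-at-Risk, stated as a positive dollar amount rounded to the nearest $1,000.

$192,000

σ_p² = 0.58²·3.11² + 0.42²·1.83² + 2·-0.4·0.58·0.42·3.11·1.83 = 2.7353 (%²).
σ_p = √2.7353 = 1.654%.
At 99%, z = 2.326.
VaR = 2.326 × 1.654% = 3.847%; on $5,000,000 that is $192,350.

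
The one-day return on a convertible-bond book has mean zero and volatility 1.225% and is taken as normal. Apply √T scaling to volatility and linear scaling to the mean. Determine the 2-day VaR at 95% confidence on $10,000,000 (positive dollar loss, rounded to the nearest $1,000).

At 95%, z = 1.645.
σ_{2d} = 1.225% × √2 = 1.732%.
VaR = 1.645 × 1.732% = 2.849%.
On $10,000,000: 0.02849 × $10,000,000 = $284,900.

$285,000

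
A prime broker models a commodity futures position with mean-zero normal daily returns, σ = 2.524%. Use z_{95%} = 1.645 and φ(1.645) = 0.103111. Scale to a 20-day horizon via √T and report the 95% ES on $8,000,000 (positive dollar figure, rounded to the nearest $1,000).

$1,862,000

σ_{20d} = 2.524% × √20 = 11.288%.
ES multiplier = φ(z)/(1−α) = 0.103111/0.05 = 2.062.
ES = 11.288% × 2.062 = 23.276%; on $8,000,000: $1,862,080.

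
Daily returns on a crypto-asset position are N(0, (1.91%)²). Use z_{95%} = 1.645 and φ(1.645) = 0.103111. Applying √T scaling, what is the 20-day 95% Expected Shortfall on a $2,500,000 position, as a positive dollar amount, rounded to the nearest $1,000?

$440,000

σ_{20d} = 1.91% × √20 = 8.542%.
ES multiplier = φ(z)/(1−α) = 0.103111/0.05 = 2.062.
ES = 8.542% × 2.062 = 17.614%; on $2,500,000: $440,350.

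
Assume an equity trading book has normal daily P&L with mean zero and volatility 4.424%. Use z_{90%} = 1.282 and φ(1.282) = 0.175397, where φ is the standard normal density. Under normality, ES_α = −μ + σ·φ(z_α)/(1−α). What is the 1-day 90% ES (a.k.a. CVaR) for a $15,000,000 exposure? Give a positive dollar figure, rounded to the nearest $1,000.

Tail multiplier: φ(z)/(1−α) = 0.175397 / 0.1 = 1.754.
ES = 4.424% × 1.754 = 7.760%.
On $15,000,000: 0.07760 × $15,000,000 = $1,164,000.

$1,164,000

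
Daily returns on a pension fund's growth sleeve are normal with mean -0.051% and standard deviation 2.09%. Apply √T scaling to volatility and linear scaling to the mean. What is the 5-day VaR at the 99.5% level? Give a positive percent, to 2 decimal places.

At 99.5%, z = 2.576.
σ_{5d} = 2.09% × √5 = 4.673%; μ_{5d} = 5 × -0.051% = -0.255%.
VaR = −(-0.255%) + 2.576 × 4.673% = 12.293%.

12.29%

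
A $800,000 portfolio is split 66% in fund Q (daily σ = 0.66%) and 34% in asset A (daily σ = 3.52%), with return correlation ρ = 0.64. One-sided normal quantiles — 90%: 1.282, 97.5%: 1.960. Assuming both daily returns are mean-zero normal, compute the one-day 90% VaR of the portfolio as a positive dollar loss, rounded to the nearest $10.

σ_p² = 0.66²·0.66² + 0.34²·3.52² + 2·0.64·0.66·0.34·0.66·3.52 = 2.2894 (%²).
σ_p = √2.2894 = 1.513%.
VaR = 1.282 × 1.513% = 1.940%; on $800,000 that is $15,520.

$15,520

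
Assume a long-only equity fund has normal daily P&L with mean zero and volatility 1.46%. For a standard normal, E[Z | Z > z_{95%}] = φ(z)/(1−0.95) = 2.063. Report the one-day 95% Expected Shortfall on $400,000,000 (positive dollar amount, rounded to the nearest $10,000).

ES = 1.46% × 2.063 = 3.012%.
On $400,000,000: 0.03012 × $400,000,000 = $12,048,000.

$12,050,000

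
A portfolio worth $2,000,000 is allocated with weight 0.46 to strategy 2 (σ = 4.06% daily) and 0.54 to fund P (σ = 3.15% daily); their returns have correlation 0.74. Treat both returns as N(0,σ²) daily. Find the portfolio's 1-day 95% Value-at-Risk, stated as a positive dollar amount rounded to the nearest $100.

$109,500

σ_p² = 0.46²·4.06² + 0.54²·3.15² + 2·0.74·0.46·0.54·4.06·3.15 = 11.0830 (%²).
σ_p = √11.0830 = 3.329%.
At 95%, z = 1.645.
VaR = 1.645 × 3.329% = 5.476%; on $2,000,000 that is $109,520.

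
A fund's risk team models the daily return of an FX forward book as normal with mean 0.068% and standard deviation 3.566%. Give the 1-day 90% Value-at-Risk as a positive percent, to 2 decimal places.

At 90% one-sided, z = 1.282.
VaR = −μ + z·σ = −(0.068%) + 1.282 × 3.566% = 4.504%.

4.50%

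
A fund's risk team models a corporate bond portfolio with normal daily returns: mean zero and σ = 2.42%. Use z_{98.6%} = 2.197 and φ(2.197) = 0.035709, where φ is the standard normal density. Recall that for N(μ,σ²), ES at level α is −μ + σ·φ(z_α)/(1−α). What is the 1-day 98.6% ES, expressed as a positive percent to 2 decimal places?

Tail multiplier: φ(z)/(1−α) = 0.035709 / 0.014 = 2.551.
ES = 2.42% × 2.551 = 6.173%.

6.17%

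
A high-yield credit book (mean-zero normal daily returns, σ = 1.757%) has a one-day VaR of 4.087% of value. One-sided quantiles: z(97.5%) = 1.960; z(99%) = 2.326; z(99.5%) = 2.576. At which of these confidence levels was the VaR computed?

Implied z = VaR/σ = 4.087 / 1.757 = 2.326.
This matches z(99%) = 2.326.

99%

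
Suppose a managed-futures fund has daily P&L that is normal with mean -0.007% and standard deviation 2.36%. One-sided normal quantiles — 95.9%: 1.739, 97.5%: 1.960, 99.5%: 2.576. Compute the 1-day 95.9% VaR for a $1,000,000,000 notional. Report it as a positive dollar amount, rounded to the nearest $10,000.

VaR = −μ + z·σ = −(-0.007%) + 1.739 × 2.36% = 4.111%.
On $1,000,000,000: 0.04111 × $1,000,000,000 = $41,110,000.

$41,110,000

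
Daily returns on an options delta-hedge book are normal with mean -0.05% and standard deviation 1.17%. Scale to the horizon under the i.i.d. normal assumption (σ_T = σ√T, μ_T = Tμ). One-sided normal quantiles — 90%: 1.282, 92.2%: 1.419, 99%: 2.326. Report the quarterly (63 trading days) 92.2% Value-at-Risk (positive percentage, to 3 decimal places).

16.328%

σ_{63d} = 1.17% × √63 = 9.287%; μ_{63d} = 63 × -0.05% = -3.150%.
VaR = −(-3.150%) + 1.419 × 9.287% = 16.328%.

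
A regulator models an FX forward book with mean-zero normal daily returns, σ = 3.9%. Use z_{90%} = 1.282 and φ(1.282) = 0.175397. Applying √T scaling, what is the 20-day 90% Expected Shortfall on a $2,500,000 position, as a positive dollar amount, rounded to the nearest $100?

σ_{20d} = 3.9% × √20 = 17.441%.
ES multiplier = φ(z)/(1−α) = 0.175397/0.1 = 1.754.
ES = 17.441% × 1.754 = 30.592%; on $2,500,000: $764,800.

$764,800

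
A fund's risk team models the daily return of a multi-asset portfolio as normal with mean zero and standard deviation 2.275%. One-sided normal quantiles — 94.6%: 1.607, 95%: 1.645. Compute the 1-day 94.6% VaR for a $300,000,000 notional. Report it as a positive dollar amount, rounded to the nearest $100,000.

VaR = z·σ = 1.607 × 2.275% = 3.656%.
On $300,000,000: 0.03656 × $300,000,000 = $10,968,000.

$11,000,000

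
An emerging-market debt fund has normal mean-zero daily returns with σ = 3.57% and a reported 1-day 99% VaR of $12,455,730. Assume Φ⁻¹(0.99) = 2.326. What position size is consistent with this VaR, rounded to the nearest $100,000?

$150,000,000

VaR as a fraction of value: z·σ = 2.326 × 3.57% = 8.30382%.
Position = $12,455,730 / 0.0830382 = $150,000,000.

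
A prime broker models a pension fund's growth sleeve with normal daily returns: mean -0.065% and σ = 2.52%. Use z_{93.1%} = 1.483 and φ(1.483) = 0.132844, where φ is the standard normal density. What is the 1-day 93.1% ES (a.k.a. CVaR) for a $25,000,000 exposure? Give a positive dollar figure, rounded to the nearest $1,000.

$1,229,000

Tail multiplier: φ(z)/(1−α) = 0.132844 / 0.069 = 1.925.
ES = −(-0.065%) + 2.52% × 1.925 = 4.916%.
On $25,000,000: 0.04916 × $25,000,000 = $1,229,000.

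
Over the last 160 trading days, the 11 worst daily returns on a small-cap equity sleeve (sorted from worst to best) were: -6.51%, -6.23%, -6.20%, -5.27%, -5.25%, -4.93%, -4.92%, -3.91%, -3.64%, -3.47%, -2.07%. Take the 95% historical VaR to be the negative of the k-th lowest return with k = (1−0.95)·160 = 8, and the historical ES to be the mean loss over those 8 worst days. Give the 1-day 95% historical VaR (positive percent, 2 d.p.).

k = 8; the 8th lowest return is -3.91%, so VaR = 3.91%.

3.91%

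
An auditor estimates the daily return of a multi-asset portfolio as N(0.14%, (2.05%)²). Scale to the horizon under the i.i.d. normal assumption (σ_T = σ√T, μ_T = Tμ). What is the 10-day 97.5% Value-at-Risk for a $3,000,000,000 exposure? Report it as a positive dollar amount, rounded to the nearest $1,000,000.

At 97.5%, z = 1.960.
σ_{10d} = 2.05% × √10 = 6.483%; μ_{10d} = 10 × 0.14% = 1.400%.
VaR = −(1.400%) + 1.960 × 6.483% = 11.307%.
On $3,000,000,000: 0.11307 × $3,000,000,000 = $339,210,000.

$339,000,000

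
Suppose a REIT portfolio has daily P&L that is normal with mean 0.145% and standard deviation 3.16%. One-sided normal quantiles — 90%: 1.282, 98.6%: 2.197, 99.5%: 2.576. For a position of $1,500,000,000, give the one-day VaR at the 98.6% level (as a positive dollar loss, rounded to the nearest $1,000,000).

VaR = −μ + z·σ = −(0.145%) + 2.197 × 3.16% = 6.798%.
On $1,500,000,000: 0.06798 × $1,500,000,000 = $101,970,000.

$102,000,000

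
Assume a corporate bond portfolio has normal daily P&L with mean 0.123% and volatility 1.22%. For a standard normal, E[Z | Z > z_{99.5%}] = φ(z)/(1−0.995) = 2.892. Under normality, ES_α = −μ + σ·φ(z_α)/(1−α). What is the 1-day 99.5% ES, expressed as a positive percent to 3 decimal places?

ES = −(0.123%) + 1.22% × 2.892 = 3.405%.

3.405%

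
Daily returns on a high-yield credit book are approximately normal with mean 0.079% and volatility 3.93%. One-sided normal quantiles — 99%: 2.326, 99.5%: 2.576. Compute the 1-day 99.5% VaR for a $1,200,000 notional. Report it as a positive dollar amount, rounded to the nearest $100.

VaR = −μ + z·σ = −(0.079%) + 2.576 × 3.93% = 10.045%.
On $1,200,000: 0.10045 × $1,200,000 = $120,540.

$120,500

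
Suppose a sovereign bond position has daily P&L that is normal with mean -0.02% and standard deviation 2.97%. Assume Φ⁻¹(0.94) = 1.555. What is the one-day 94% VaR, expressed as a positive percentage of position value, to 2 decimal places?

4.64%

VaR = −μ + z·σ = −(-0.02%) + 1.555 × 2.97% = 4.638%.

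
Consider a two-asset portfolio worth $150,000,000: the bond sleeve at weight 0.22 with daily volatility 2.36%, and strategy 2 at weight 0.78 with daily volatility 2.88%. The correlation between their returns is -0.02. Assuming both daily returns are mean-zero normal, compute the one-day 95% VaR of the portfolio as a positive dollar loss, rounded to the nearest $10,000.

σ_p² = 0.22²·2.36² + 0.78²·2.88² + 2·-0.02·0.22·0.78·2.36·2.88 = 5.2692 (%²).
σ_p = √5.2692 = 2.295%.
At 95%, z = 1.645.
VaR = 1.645 × 2.295% = 3.775%; on $150,000,000 that is $5,662,500.

$5,660,000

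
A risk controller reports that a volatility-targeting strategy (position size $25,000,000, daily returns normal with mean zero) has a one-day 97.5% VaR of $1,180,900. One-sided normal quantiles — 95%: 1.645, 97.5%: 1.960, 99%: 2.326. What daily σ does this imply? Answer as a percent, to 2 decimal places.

2.41%

VaR as a fraction: $1,180,900 / $25,000,000 = 4.724%.
σ = VaR / z = 4.724% / 1.960 = 2.410%.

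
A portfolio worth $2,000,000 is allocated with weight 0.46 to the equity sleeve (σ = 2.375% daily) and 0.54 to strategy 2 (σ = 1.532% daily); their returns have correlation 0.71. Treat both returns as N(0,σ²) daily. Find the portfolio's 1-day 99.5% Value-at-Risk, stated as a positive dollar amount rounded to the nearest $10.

$91,600

σ_p² = 0.46²·2.375² + 0.54²·1.532² + 2·0.71·0.46·0.54·2.375·1.532 = 3.1613 (%²).
σ_p = √3.1613 = 1.778%.
At 99.5%, z = 2.576.
VaR = 2.576 × 1.778% = 4.580%; on $2,000,000 that is $91,600.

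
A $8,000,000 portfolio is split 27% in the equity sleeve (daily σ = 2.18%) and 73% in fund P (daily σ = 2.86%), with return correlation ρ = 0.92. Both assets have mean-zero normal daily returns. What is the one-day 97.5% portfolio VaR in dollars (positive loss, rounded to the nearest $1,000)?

$414,000

σ_p² = 0.27²·2.18² + 0.73²·2.86² + 2·0.92·0.27·0.73·2.18·2.86 = 6.9665 (%²).
σ_p = √6.9665 = 2.639%.
At 97.5%, z = 1.960.
VaR = 1.960 × 2.639% = 5.172%; on $8,000,000 that is $413,760.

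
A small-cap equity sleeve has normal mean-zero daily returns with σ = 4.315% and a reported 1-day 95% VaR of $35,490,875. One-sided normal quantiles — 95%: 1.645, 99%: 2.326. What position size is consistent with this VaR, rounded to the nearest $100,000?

VaR as a fraction of value: z·σ = 1.645 × 4.315% = 7.09818%.
Position = $35,490,875 / 0.0709817 = $500,000,000.

$500,000,000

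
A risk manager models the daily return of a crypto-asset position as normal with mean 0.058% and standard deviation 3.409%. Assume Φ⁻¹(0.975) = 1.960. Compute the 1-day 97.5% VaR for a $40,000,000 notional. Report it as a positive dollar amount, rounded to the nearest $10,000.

VaR = −μ + z·σ = −(0.058%) + 1.960 × 3.409% = 6.624%.
On $40,000,000: 0.06624 × $40,000,000 = $2,649,600.

$2,650,000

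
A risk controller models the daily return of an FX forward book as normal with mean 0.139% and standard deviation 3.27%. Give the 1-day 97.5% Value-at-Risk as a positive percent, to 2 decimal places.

6.27%

At 97.5% one-sided, z = 1.960.
VaR = −μ + z·σ = −(0.139%) + 1.960 × 3.27% = 6.270%.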